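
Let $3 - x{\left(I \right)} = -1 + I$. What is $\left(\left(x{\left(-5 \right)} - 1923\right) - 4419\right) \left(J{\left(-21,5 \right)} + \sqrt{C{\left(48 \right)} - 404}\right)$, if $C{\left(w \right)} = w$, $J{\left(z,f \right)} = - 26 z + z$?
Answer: $-3324825 - 12666 i \sqrt{89} \approx -3.3248 \cdot 10^{6} - 1.1949 \cdot 10^{5} i$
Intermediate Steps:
$J{\left(z,f \right)} = - 25 z$
$x{\left(I \right)} = 4 - I$ ($x{\left(I \right)} = 3 - \left(-1 + I\right) = 4 - I$)
$\left(\left(x{\left(-5 \right)} - 1923\right) - 4419\right) \left(J{\left(-21,5 \right)} + \sqrt{C{\left(48 \right)} - 404}\right) = \left(\left(\left(4 - -5\right) - 1923\right) - 4419\right) \left(\left(-25\right) \left(-21\right) + \sqrt{48 - 404}\right) = \left(\left(\left(4 + 5\right) - 1923\right) - 4419\right) \left(525 + \sqrt{-356}\right) = \left(\left(9 - 1923\right) - 4419\right) \left(525 + 2 i \sqrt{89}\right) = \left(-1914 - 4419\right) \left(525 + 2 i \sqrt{89}\right) = - 6333 \left(525 + 2 i \sqrt{89}\right) = -3324825 - 12666 i \sqrt{89}$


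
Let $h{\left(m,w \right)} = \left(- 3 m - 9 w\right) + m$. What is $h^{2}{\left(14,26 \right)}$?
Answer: $68644$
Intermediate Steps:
$h{\left(m,w \right)} = - 9 w - 2 m$ ($h{\left(m,w \right)} = \left(- 9 w - 3 m\right) + m = - 9 w - 2 m$)
$h^{2}{\left(14,26 \right)} = \left(\left(-9\right) 26 - 28\right)^{2} = \left(-234 - 28\right)^{2} = \left(-262\right)^{2} = 68644$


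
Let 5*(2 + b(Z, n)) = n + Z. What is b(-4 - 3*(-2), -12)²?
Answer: 16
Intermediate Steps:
b(Z, n) = -2 + Z/5 + n/5 (b(Z, n) = -2 + (n + Z)/5 = -2 + (Z + n)/5 = -2 + (Z/5 + n/5) = -2 + Z/5 + n/5)
b(-4 - 3*(-2), -12)² = (-2 + (-4 - 3*(-2))/5 + (⅕)*(-12))² = (-2 + (-4 + 6)/5 - 12/5)² = (-2 + (⅕)*2 - 12/5)² = (-2 + ⅖ - 12/5)² = (-4)² = 16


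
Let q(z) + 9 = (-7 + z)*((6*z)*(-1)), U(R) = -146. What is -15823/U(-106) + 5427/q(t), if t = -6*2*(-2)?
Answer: 1410547/13286 ≈ 106.17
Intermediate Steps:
t = 24 (t = -12*(-2) = 24)
q(z) = -9 - 6*z*(-7 + z) (q(z) = -9 + (-7 + z)*((6*z)*(-1)) = -9 + (-7 + z)*(-6*z) = -9 - 6*z*(-7 + z))
-15823/U(-106) + 5427/q(t) = -15823/(-146) + 5427/(-9 - 6*24² + 42*24) = -15823*(-1/146) + 5427/(-9 - 6*576 + 1008) = 15823/146 + 5427/(-9 - 3456 + 1008) = 15823/146 + 5427/(-2457) = 15823/146 + 5427*(-1/2457) = 15823/146 - 201/91 = 1410547/13286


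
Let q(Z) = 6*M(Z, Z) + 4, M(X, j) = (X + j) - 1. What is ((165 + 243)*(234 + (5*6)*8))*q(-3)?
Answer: -7348896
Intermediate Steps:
M(X, j) = -1 + X + j
q(Z) = -2 + 12*Z (q(Z) = 6*(-1 + Z + Z) + 4 = 6*(-1 + 2*Z) + 4 = (-6 + 12*Z) + 4 = -2 + 12*Z)
((165 + 243)*(234 + (5*6)*8))*q(-3) = ((165 + 243)*(234 + (5*6)*8))*(-2 + 12*(-3)) = (408*(234 + 30*8))*(-2 - 36) = (408*(234 + 240))*(-38) = (408*474)*(-38) = 193392*(-38) = -7348896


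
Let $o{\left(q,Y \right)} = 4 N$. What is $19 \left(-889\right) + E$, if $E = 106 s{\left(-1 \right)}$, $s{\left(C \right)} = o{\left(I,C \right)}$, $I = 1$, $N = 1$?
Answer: $-16467$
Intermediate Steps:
$o{\left(q,Y \right)} = 4$ ($o{\left(q,Y \right)} = 4 \cdot 1 = 4$)
$s{\left(C \right)} = 4$
$E = 424$ ($E = 106 \cdot 4 = 424$)
$19 \left(-889\right) + E = 19 \left(-889\right) + 424 = -16891 + 424 = -16467$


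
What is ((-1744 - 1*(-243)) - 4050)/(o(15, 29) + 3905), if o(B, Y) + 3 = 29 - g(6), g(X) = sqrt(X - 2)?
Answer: -5551/3929 ≈ -1.4128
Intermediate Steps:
g(X) = sqrt(-2 + X)
o(B, Y) = 24 (o(B, Y) = -3 + (29 - sqrt(-2 + 6)) = -3 + (29 - sqrt(4)) = -3 + (29 - 1*2) = -3 + (29 - 2) = -3 + 27 = 24)
((-1744 - 1*(-243)) - 4050)/(o(15, 29) + 3905) = ((-1744 - 1*(-243)) - 4050)/(24 + 3905) = ((-1744 + 243) - 4050)/3929 = (-1501 - 4050)*(1/3929) = -5551*1/3929 = -5551/3929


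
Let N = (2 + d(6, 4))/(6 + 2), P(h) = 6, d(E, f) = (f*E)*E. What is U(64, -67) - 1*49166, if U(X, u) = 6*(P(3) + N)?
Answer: -98041/2 ≈ -49021.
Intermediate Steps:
d(E, f) = f*E**2 (d(E, f) = (E*f)*E = f*E**2)
N = 73/4 (N = (2 + 4*6**2)/(6 + 2) = (2 + 4*36)/8 = (2 + 144)*(1/8) = 146*(1/8) = 73/4 ≈ 18.250)
U(X, u) = 291/2 (U(X, u) = 6*(6 + 73/4) = 6*(97/4) = 291/2)
U(64, -67) - 1*49166 = 291/2 - 1*49166 = 291/2 - 49166 = -98041/2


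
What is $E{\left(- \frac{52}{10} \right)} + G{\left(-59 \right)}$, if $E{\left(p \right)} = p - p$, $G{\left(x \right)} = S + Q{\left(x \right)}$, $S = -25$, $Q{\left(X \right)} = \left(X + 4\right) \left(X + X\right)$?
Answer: $6465$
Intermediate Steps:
$Q{\left(X \right)} = 2 X \left(4 + X\right)$ ($Q{\left(X \right)} = \left(4 + X\right) 2 X = 2 X \left(4 + X\right)$)
$G{\left(x \right)} = -25 + 2 x \left(4 + x\right)$
$E{\left(p \right)} = 0$
$E{\left(- \frac{52}{10} \right)} + G{\left(-59 \right)} = 0 - \left(25 + 118 \left(4 - 59\right)\right) = 0 - \left(25 + 118 \left(-55\right)\right) = 0 + \left(-25 + 6490\right) = 0 + 6465 = 6465$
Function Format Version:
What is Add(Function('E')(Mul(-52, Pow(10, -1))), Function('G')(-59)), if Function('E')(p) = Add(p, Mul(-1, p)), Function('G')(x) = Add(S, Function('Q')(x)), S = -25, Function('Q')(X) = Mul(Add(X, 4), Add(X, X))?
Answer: 6465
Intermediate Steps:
Function('Q')(X) = Mul(2, X, Add(4, X)) (Function('Q')(X) = Mul(Add(4, X), Mul(2, X)) = Mul(2, X, Add(4, X)))
Function('G')(x) = Add(-25, Mul(2, x, Add(4, x)))
Function('E')(p) = 0
Add(Function('E')(Mul(-52, Pow(10, -1))), Function('G')(-59)) = Add(0, Add(-25, Mul(2, -59, Add(4, -59)))) = Add(0, Add(-25, Mul(2, -59, -55))) = Add(0, Add(-25, 6490)) = Add(0, 6465) = 6465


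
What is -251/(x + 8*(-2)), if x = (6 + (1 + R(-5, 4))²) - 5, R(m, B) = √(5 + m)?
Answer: 251/14 ≈ 17.929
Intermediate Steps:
x = 2 (x = (6 + (1 + √(5 - 5))²) - 5 = (6 + (1 + √0)²) - 5 = (6 + (1 + 0)²) - 5 = (6 + 1²) - 5 = (6 + 1) - 5 = 7 - 5 = 2)
-251/(x + 8*(-2)) = -251/(2 + 8*(-2)) = -251/(2 - 16) = -251/(-14) = -251*(-1/14) = 251/14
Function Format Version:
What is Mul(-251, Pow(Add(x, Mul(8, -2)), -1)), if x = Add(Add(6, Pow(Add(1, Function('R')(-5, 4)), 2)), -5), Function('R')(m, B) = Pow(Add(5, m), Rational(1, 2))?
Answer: Rational(251, 14) ≈ 17.929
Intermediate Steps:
x = 2 (x = Add(Add(6, Pow(Add(1, Pow(Add(5, -5), Rational(1, 2))), 2)), -5) = Add(Add(6, Pow(Add(1, Pow(0, Rational(1, 2))), 2)), -5) = Add(Add(6, Pow(Add(1, 0), 2)), -5) = Add(Add(6, Pow(1, 2)), -5) = Add(Add(6, 1), -5) = Add(7, -5) = 2)
Mul(-251, Pow(Add(x, Mul(8, -2)), -1)) = Mul(-251, Pow(Add(2, Mul(8, -2)), -1)) = Mul(-251, Pow(Add(2, -16), -1)) = Mul(-251, Pow(-14, -1)) = Mul(-251, Rational(-1, 14)) = Rational(251, 14)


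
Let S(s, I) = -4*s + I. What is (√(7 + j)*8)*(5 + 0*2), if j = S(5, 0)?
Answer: 40*I*√13 ≈ 144.22*I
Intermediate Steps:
S(s, I) = I - 4*s
j = -20 (j = 0 - 4*5 = 0 - 20 = -20)
(√(7 + j)*8)*(5 + 0*2) = (√(7 - 20)*8)*(5 + 0*2) = (√(-13)*8)*(5 + 0) = ((I*√13)*8)*5 = (8*I*√13)*5 = 40*I*√13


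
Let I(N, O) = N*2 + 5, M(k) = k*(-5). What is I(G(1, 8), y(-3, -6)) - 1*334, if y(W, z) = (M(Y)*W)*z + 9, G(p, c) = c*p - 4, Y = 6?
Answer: -321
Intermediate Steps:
G(p, c) = -4 + c*p
M(k) = -5*k
y(W, z) = 9 - 30*W*z (y(W, z) = ((-5*6)*W)*z + 9 = (-30*W)*z + 9 = -30*W*z + 9 = 9 - 30*W*z)
I(N, O) = 5 + 2*N (I(N, O) = 2*N + 5 = 5 + 2*N)
I(G(1, 8), y(-3, -6)) - 1*334 = (5 + 2*(-4 + 8*1)) - 1*334 = (5 + 2*(-4 + 8)) - 334 = (5 + 2*4) - 334 = (5 + 8) - 334 = 13 - 334 = -321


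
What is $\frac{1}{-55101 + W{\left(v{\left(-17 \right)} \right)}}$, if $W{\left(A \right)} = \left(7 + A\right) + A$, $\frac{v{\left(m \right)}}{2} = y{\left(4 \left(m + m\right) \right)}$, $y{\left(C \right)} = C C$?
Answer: $\frac{1}{18890} \approx 5.2938 \cdot 10^{-5}$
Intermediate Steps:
$y{\left(C \right)} = C^{2}$
$v{\left(m \right)} = 128 m^{2}$ ($v{\left(m \right)} = 2 \left(4 \left(m + m\right)\right)^{2} = 2 \left(4 \cdot 2 m\right)^{2} = 2 \left(8 m\right)^{2} = 2 \cdot 64 m^{2} = 128 m^{2}$)
$W{\left(A \right)} = 7 + 2 A$
$\frac{1}{-55101 + W{\left(v{\left(-17 \right)} \right)}} = \frac{1}{-55101 + \left(7 + 2 \cdot 128 \left(-17\right)^{2}\right)} = \frac{1}{-55101 + \left(7 + 2 \cdot 128 \cdot 289\right)} = \frac{1}{-55101 + \left(7 + 2 \cdot 36992\right)} = \frac{1}{-55101 + \left(7 + 73984\right)} = \frac{1}{-55101 + 73991} = \frac{1}{18890}$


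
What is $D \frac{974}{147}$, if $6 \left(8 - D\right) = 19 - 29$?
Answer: $\frac{28246}{441} \approx 64.05$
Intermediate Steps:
$D = \frac{29}{3}$ ($D = 8 - \frac{19 - 29}{6} = 8 - - \frac{5}{3} = 8 + \frac{5}{3} = \frac{29}{3} \approx 9.6667$)
$D \frac{974}{147} = \frac{29 \cdot \frac{974}{147}}{3} = \frac{29 \cdot 974 \cdot \frac{1}{147}}{3} = \frac{29}{3} \cdot \frac{974}{147} = \frac{28246}{441}$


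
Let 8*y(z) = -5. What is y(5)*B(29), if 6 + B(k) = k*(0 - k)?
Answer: 4235/8 ≈ 529.38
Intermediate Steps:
B(k) = -6 - k**2 (B(k) = -6 + k*(0 - k) = -6 + k*(-k) = -6 - k**2)
y(z) = -5/8 (y(z) = (1/8)*(-5) = -5/8)
y(5)*B(29) = -5*(-6 - 1*29**2)/8 = -5*(-6 - 1*841)/8 = -5*(-6 - 841)/8 = -5/8*(-847) = 4235/8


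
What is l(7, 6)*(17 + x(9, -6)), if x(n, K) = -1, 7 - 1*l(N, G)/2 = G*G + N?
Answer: -1152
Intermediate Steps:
l(N, G) = 14 - 2*N - 2*G² (l(N, G) = 14 - 2*(G*G + N) = 14 - 2*(G² + N) = 14 - 2*(N + G²) = 14 + (-2*N - 2*G²) = 14 - 2*N - 2*G²)
l(7, 6)*(17 + x(9, -6)) = (14 - 2*7 - 2*6²)*(17 - 1) = (14 - 14 - 2*36)*16 = (14 - 14 - 72)*16 = -72*16 = -1152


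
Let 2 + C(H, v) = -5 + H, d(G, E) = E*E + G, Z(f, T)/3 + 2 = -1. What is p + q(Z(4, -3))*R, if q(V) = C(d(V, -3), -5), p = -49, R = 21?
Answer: -196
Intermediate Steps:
Z(f, T) = -9 (Z(f, T) = -6 + 3*(-1) = -6 - 3 = -9)
d(G, E) = G + E**2 (d(G, E) = E**2 + G = G + E**2)
C(H, v) = -7 + H (C(H, v) = -2 + (-5 + H) = -7 + H)
q(V) = 2 + V (q(V) = -7 + (V + (-3)**2) = -7 + (V + 9) = -7 + (9 + V) = 2 + V)
p + q(Z(4, -3))*R = -49 + (2 - 9)*21 = -49 - 7*21 = -49 - 147 = -196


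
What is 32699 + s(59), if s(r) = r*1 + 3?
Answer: 32761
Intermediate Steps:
s(r) = 3 + r (s(r) = r + 3 = 3 + r)
32699 + s(59) = 32699 + (3 + 59) = 32699 + 62 = 32761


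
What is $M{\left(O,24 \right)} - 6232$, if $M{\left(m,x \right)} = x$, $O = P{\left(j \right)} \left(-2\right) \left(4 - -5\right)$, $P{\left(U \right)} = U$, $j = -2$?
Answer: $-6208$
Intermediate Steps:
$O = 36$ ($O = \left(-2\right) \left(-2\right) \left(4 - -5\right) = 4 \left(4 + 5\right) = 4 \cdot 9 = 36$)
$M{\left(O,24 \right)} - 6232 = 24 - 6232 = -6208$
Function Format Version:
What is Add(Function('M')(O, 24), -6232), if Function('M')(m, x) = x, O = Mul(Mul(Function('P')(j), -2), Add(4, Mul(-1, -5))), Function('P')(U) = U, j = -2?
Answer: -6208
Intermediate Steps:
O = 36 (O = Mul(Mul(-2, -2), Add(4, Mul(-1, -5))) = Mul(4, Add(4, 5)) = Mul(4, 9) = 36)
Add(Function('M')(O, 24), -6232) = Add(24, -6232) = -6208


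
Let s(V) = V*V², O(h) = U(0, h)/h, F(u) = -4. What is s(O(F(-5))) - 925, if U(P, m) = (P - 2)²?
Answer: -926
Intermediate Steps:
U(P, m) = (-2 + P)²
O(h) = 4/h (O(h) = (-2 + 0)²/h = (-2)²/h = 4/h)
s(V) = V³
s(O(F(-5))) - 925 = (4/(-4))³ - 925 = (4*(-¼))³ - 925 = (-1)³ - 925 = -1 - 925 = -926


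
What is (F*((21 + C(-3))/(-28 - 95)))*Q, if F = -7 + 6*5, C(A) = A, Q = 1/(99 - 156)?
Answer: 46/779 ≈ 0.059050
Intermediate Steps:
Q = -1/57 (Q = 1/(-57) = -1/57 ≈ -0.017544)
F = 23 (F = -7 + 30 = 23)
(F*((21 + C(-3))/(-28 - 95)))*Q = (23*((21 - 3)/(-28 - 95)))*(-1/57) = (23*(18/(-123)))*(-1/57) = (23*(18*(-1/123)))*(-1/57) = (23*(-6/41))*(-1/57) = -138/41*(-1/57) = 46/779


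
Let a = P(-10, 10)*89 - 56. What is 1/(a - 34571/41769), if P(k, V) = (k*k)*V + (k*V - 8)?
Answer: 41769/3313583737 ≈ 1.2605e-5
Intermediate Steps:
P(k, V) = -8 + V*k + V*k² (P(k, V) = k²*V + (V*k - 8) = V*k² + (-8 + V*k) = -8 + V*k + V*k²)
a = 79332 (a = (-8 + 10*(-10) + 10*(-10)²)*89 - 56 = (-8 - 100 + 10*100)*89 - 56 = (-8 - 100 + 1000)*89 - 56 = 892*89 - 56 = 79388 - 56 = 79332)
1/(a - 34571/41769) = 1/(79332 - 34571/41769) = 1/(3313583737/41769) = 41769/3313583737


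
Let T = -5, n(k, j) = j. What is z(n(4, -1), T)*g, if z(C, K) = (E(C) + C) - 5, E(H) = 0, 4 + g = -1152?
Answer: 6936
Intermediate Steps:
g = -1156 (g = -4 - 1152 = -1156)
z(C, K) = -5 + C (z(C, K) = (0 + C) - 5 = C - 5 = -5 + C)
z(n(4, -1), T)*g = (-5 - 1)*(-1156) = -6*(-1156) = 6936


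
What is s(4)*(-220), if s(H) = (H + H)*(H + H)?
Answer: -14080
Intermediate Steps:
s(H) = 4*H**2 (s(H) = (2*H)*(2*H) = 4*H**2)
s(4)*(-220) = (4*4**2)*(-220) = (4*16)*(-220) = 64*(-220) = -14080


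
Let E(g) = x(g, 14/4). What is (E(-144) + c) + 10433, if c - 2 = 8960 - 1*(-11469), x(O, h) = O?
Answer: 30720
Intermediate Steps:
c = 20431 (c = 2 + (8960 - 1*(-11469)) = 2 + (8960 + 11469) = 2 + 20429 = 20431)
E(g) = g
(E(-144) + c) + 10433 = (-144 + 20431) + 10433 = 20287 + 10433 = 30720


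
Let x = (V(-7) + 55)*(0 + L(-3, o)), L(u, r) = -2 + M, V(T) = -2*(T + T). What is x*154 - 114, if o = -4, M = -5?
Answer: -89588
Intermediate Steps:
V(T) = -4*T
L(u, r) = -7 (L(u, r) = -2 - 5 = -7)
x = -581 (x = (-4*(-7) + 55)*(0 - 7) = (28 + 55)*(-7) = 83*(-7) = -581)
x*154 - 114 = -581*154 - 114 = -89474 - 114 = -89588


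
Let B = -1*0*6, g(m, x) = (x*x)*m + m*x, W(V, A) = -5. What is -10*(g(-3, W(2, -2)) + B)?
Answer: 600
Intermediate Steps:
g(m, x) = m*x + m*x**2 (g(m, x) = x**2*m + m*x = m*x**2 + m*x = m*x + m*x**2)
B = 0 (B = 0*6 = 0)
-10*(g(-3, W(2, -2)) + B) = -10*(-3*(-5)*(1 - 5) + 0) = -10*(-3*(-5)*(-4) + 0) = -10*(-60 + 0) = -10*(-60) = 600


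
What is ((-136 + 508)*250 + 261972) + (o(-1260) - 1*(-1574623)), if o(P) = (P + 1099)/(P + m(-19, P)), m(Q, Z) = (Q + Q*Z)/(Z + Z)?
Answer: 6173008291715/3199121 ≈ 1.9296e+6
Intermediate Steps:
m(Q, Z) = (Q + Q*Z)/(2*Z) (m(Q, Z) = (Q + Q*Z)/((2*Z)) = (Q + Q*Z)*(1/(2*Z)) = (Q + Q*Z)/(2*Z))
o(P) = (1099 + P)/(P - 19*(1 + P)/(2*P)) (o(P) = (P + 1099)/(P + (½)*(-19)*(1 + P)/P) = (1099 + P)/(P - 19*(1 + P)/(2*P)))
((-136 + 508)*250 + 261972) + (o(-1260) - 1*(-1574623)) = ((-136 + 508)*250 + 261972) + (2*(-1260)*(1099 - 1260)/(-19 - 19*(-1260) + 2*(-1260)²) - 1*(-1574623)) = (372*250 + 261972) + (2*(-1260)*(-161)/(-19 + 23940 + 2*1587600) + 1574623) = (93000 + 261972) + (2*(-1260)*(-161)/(-19 + 23940 + 3175200) + 1574623) = 354972 + (2*(-1260)*(-161)/3199121 + 1574623) = 354972 + (2*(-1260)*(1/3199121)*(-161) + 1574623) = 354972 + (405720/3199121 + 1574623) = 354972 + 5037409912103/3199121 = 6173008291715/3199121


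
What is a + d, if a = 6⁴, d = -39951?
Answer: -38655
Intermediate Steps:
a = 1296
a + d = 1296 - 39951 = -38655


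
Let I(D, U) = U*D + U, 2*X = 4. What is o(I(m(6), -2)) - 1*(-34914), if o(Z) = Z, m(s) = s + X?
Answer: 34896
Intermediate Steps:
X = 2 (X = (½)*4 = 2)
m(s) = 2 + s (m(s) = s + 2 = 2 + s)
I(D, U) = U + D*U (I(D, U) = D*U + U = U + D*U)
o(I(m(6), -2)) - 1*(-34914) = -2*(1 + (2 + 6)) - 1*(-34914) = -2*(1 + 8) + 34914 = -2*9 + 34914 = -18 + 34914 = 34896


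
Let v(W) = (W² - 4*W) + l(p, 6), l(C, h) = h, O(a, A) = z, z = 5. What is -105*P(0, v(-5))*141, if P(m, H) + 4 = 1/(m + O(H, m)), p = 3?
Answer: 56259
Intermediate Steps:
O(a, A) = 5
v(W) = 6 + W² - 4*W (v(W) = (W² - 4*W) + 6 = 6 + W² - 4*W)
P(m, H) = -4 + 1/(5 + m) (P(m, H) = -4 + 1/(m + 5) = -4 + 1/(5 + m))
-105*P(0, v(-5))*141 = -105*(-19 - 4*0)/(5 + 0)*141 = -105*(-19 + 0)/5*141 = -21*(-19)*141 = -105*(-19/5)*141 = 399*141 = 56259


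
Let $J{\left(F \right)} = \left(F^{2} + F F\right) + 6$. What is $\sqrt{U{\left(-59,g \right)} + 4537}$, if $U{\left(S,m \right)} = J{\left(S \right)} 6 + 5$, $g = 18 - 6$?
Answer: $15 \sqrt{206} \approx 215.29$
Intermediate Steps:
$g = 12$
$J{\left(F \right)} = 6 + 2 F^{2}$ ($J{\left(F \right)} = \left(F^{2} + F^{2}\right) + 6 = 2 F^{2} + 6 = 6 + 2 F^{2}$)
$U{\left(S,m \right)} = 41 + 12 S^{2}$ ($U{\left(S,m \right)} = \left(6 + 2 S^{2}\right) 6 + 5 = \left(36 + 12 S^{2}\right) + 5 = 41 + 12 S^{2}$)
$\sqrt{U{\left(-59,g \right)} + 4537} = \sqrt{\left(41 + 12 \left(-59\right)^{2}\right) + 4537} = \sqrt{\left(41 + 12 \cdot 3481\right) + 4537} = \sqrt{\left(41 + 41772\right) + 4537} = \sqrt{41813 + 4537} = \sqrt{46350} = 15 \sqrt{206}$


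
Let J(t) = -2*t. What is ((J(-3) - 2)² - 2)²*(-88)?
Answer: -17248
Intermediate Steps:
((J(-3) - 2)² - 2)²*(-88) = ((-2*(-3) - 2)² - 2)²*(-88) = ((6 - 2)² - 2)²*(-88) = (4² - 2)²*(-88) = (16 - 2)²*(-88) = 14²*(-88) = 196*(-88) = -17248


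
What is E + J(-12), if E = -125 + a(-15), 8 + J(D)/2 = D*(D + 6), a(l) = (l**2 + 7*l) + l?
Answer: 108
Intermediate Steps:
a(l) = l**2 + 8*l
J(D) = -16 + 2*D*(6 + D) (J(D) = -16 + 2*(D*(D + 6)) = -16 + 2*(D*(6 + D)) = -16 + 2*D*(6 + D))
E = -20 (E = -125 - 15*(8 - 15) = -125 - 15*(-7) = -125 + 105 = -20)
E + J(-12) = -20 + (-16 + 2*(-12)**2 + 12*(-12)) = -20 + (-16 + 2*144 - 144) = -20 + (-16 + 288 - 144) = -20 + 128 = 108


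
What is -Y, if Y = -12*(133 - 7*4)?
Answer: 1260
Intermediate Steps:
Y = -1260 (Y = -12*(133 - 28) = -12*105 = -1260)
-Y = -1*(-1260) = 1260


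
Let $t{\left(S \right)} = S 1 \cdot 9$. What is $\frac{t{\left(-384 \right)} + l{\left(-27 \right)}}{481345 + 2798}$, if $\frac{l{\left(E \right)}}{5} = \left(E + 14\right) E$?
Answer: $- \frac{567}{161381} \approx -0.0035134$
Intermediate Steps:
$t{\left(S \right)} = 9 S$ ($t{\left(S \right)} = S 9 = 9 S$)
$l{\left(E \right)} = 5 E \left(14 + E\right)$ ($l{\left(E \right)} = 5 \left(E + 14\right) E = 5 \left(14 + E\right) E = 5 E \left(14 + E\right)$)
$\frac{t{\left(-384 \right)} + l{\left(-27 \right)}}{481345 + 2798} = \frac{9 \left(-384\right) + 5 \left(-27\right) \left(14 - 27\right)}{481345 + 2798} = \frac{-3456 + 5 \left(-27\right) \left(-13\right)}{484143} = \left(-3456 + 1755\right) \frac{1}{484143} = \left(-1701\right) \frac{1}{484143} = - \frac{567}{161381}$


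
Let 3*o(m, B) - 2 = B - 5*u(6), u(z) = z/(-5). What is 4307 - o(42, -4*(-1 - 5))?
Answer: 12889/3 ≈ 4296.3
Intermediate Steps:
u(z) = -z/5 (u(z) = z*(-⅕) = -z/5)
o(m, B) = 8/3 + B/3 (o(m, B) = ⅔ + (B - (-1)*6)/3 = ⅔ + (B - 5*(-6/5))/3 = ⅔ + (B + 6)/3 = ⅔ + (6 + B)/3 = ⅔ + (2 + B/3) = 8/3 + B/3)
4307 - o(42, -4*(-1 - 5)) = 4307 - (8/3 + (-4*(-1 - 5))/3) = 4307 - (8/3 + (-4*(-6))/3) = 4307 - (8/3 + (⅓)*24) = 4307 - (8/3 + 8) = 4307 - 1*32/3 = 4307 - 32/3 = 12889/3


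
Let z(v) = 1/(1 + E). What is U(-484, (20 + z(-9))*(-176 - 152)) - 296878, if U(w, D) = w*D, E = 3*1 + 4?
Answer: 2898006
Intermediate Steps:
E = 7 (E = 3 + 4 = 7)
z(v) = ⅛ (z(v) = 1/(1 + 7) = 1/8 = ⅛)
U(w, D) = D*w
U(-484, (20 + z(-9))*(-176 - 152)) - 296878 = ((20 + ⅛)*(-176 - 152))*(-484) - 296878 = ((161/8)*(-328))*(-484) - 296878 = -6601*(-484) - 296878 = 3194884 - 296878 = 2898006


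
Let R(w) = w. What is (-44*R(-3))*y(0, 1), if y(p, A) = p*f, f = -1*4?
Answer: 0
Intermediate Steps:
f = -4
y(p, A) = -4*p (y(p, A) = p*(-4) = -4*p)
(-44*R(-3))*y(0, 1) = (-44*(-3))*(-4*0) = 132*0 = 0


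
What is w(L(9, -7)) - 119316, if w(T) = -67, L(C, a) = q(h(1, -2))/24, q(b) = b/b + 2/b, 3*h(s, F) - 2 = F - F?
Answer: -119383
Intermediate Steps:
h(s, F) = ⅔ (h(s, F) = ⅔ + (F - F)/3 = ⅔ + (⅓)*0 = ⅔ + 0 = ⅔)
q(b) = 1 + 2/b
L(C, a) = ⅙ (L(C, a) = ((2 + ⅔)/(⅔))/24 = ((3/2)*(8/3))*(1/24) = 4*(1/24) = ⅙)
w(L(9, -7)) - 119316 = -67 - 119316 = -119383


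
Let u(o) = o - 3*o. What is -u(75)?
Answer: 150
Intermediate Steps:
u(o) = -2*o
-u(75) = -(-2)*75 = -1*(-150) = 150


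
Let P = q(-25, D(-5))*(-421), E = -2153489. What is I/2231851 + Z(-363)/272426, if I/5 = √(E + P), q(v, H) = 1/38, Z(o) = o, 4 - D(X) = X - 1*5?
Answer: -33/24766 + 5*I*√3109654114/84810338 ≈ -0.0013325 + 0.0032876*I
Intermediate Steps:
D(X) = 9 - X (D(X) = 4 - (X - 1*5) = 4 - (X - 5) = 4 - (-5 + X) = 4 + (5 - X) = 9 - X)
q(v, H) = 1/38
P = -421/38 (P = (1/38)*(-421) = -421/38 ≈ -11.079)
I = 5*I*√3109654114/38 (I = 5*√(-2153489 - 421/38) = 5*√(-81833003/38) = 5*(I*√3109654114/38) = 5*I*√3109654114/38 ≈ 7337.4*I)
I/2231851 + Z(-363)/272426 = (5*I*√3109654114/38)/2231851 - 363/272426 = (5*I*√3109654114/38)*(1/2231851) - 363*1/272426 = 5*I*√3109654114/84810338 - 33/24766 = -33/24766 + 5*I*√3109654114/84810338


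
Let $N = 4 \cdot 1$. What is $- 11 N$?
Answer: $-44$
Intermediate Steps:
$N = 4$
$- 11 N = \left(-11\right) 4 = -44$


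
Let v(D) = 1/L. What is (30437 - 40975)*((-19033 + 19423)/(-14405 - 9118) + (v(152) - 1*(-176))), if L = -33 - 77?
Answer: -72702437501/39205 ≈ -1.8544e+6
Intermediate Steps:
L = -110
v(D) = -1/110 (v(D) = 1/(-110) = -1/110)
(30437 - 40975)*((-19033 + 19423)/(-14405 - 9118) + (v(152) - 1*(-176))) = (30437 - 40975)*((-19033 + 19423)/(-14405 - 9118) + (-1/110 - 1*(-176))) = -10538*(390/(-23523) + (-1/110 + 176)) = -10538*(390*(-1/23523) + 19359/110) = -10538*(-130/7841 + 19359/110) = -10538*151779619/862510 = -72702437501/39205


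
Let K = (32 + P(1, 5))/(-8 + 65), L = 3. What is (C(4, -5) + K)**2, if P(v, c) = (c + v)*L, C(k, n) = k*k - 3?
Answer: 625681/3249 ≈ 192.58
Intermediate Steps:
C(k, n) = -3 + k**2 (C(k, n) = k**2 - 3 = -3 + k**2)
P(v, c) = 3*c + 3*v (P(v, c) = (c + v)*3 = 3*c + 3*v)
K = 50/57 (K = (32 + (3*5 + 3*1))/(-8 + 65) = (32 + (15 + 3))/57 = (32 + 18)*(1/57) = 50*(1/57) = 50/57 ≈ 0.87719)
(C(4, -5) + K)**2 = ((-3 + 4**2) + 50/57)**2 = ((-3 + 16) + 50/57)**2 = (13 + 50/57)**2 = (791/57)**2 = 625681/3249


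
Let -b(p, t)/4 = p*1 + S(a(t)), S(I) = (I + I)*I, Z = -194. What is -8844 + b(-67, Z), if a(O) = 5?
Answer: -8776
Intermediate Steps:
S(I) = 2*I² (S(I) = (2*I)*I = 2*I²)
b(p, t) = -200 - 4*p (b(p, t) = -4*(p*1 + 2*5²) = -4*(p + 2*25) = -4*(p + 50) = -4*(50 + p) = -200 - 4*p)
-8844 + b(-67, Z) = -8844 + (-200 - 4*(-67)) = -8844 + (-200 + 268) = -8844 + 68 = -8776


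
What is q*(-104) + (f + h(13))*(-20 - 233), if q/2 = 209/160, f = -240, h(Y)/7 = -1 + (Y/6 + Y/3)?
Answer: 253539/5 ≈ 50708.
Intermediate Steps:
h(Y) = -7 + 7*Y/2 (h(Y) = 7*(-1 + (Y/6 + Y/3)) = 7*(-1 + Y/2) = -7 + 7*Y/2)
q = 209/80 (q = 2*(209/160) = 209/80 ≈ 2.6125)
q*(-104) + (f + h(13))*(-20 - 233) = (209/80)*(-104) + (-240 + (-7 + (7/2)*13))*(-20 - 233) = -2717/10 + (-240 + (-7 + 91/2))*(-253) = -2717/10 + (-240 + 77/2)*(-253) = -2717/10 - 403/2*(-253) = -2717/10 + 101959/2 = 253539/5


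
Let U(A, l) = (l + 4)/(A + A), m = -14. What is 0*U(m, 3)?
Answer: 0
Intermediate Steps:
U(A, l) = (4 + l)/(2*A) (U(A, l) = (4 + l)/((2*A)) = (4 + l)*(1/(2*A)) = (4 + l)/(2*A))
0*U(m, 3) = 0*((½)*(4 + 3)/(-14)) = 0*((½)*(-1/14)*7) = 0*(-¼) = 0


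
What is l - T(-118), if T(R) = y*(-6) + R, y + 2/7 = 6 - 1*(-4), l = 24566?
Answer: 173196/7 ≈ 24742.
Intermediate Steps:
y = 68/7 (y = -2/7 + (6 - 1*(-4)) = -2/7 + (6 + 4) = -2/7 + 10 = 68/7 ≈ 9.7143)
T(R) = -408/7 + R (T(R) = (68/7)*(-6) + R = -408/7 + R)
l - T(-118) = 24566 - (-408/7 - 118) = 24566 - 1*(-1234/7) = 24566 + 1234/7 = 173196/7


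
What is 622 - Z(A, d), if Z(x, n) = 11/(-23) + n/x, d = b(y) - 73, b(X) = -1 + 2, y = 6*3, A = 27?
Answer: 43135/69 ≈ 625.14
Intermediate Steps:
y = 18
b(X) = 1
d = -72 (d = 1 - 73 = -72)
Z(x, n) = -11/23 + n/x (Z(x, n) = 11*(-1/23) + n/x = -11/23 + n/x)
622 - Z(A, d) = 622 - (-11/23 - 72/27) = 622 - (-11/23 - 72*1/27) = 622 - (-11/23 - 8/3) = 622 - 1*(-217/69) = 622 + 217/69 = 43135/69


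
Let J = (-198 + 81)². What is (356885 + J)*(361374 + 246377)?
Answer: 225216719074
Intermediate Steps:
J = 13689 (J = (-117)² = 13689)
(356885 + J)*(361374 + 246377) = (356885 + 13689)*(361374 + 246377) = 370574*607751 = 225216719074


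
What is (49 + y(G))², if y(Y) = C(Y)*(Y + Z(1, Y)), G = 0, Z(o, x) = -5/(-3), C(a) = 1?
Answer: 23104/9 ≈ 2567.1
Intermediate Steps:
Z(o, x) = 5/3 (Z(o, x) = -5*(-⅓) = 5/3)
y(Y) = 5/3 + Y (y(Y) = 1*(Y + 5/3) = 1*(5/3 + Y) = 5/3 + Y)
(49 + y(G))² = (49 + (5/3 + 0))² = (49 + 5/3)² = (152/3)² = 23104/9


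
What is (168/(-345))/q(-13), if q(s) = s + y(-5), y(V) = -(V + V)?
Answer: 56/345 ≈ 0.16232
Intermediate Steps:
y(V) = -2*V
q(s) = 10 + s (q(s) = s - 2*(-5) = s + 10 = 10 + s)
(168/(-345))/q(-13) = (168/(-345))/(10 - 13) = (168*(-1/345))/(-3) = -56/115*(-⅓) = 56/345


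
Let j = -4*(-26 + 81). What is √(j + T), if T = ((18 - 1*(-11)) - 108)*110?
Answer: 9*I*√110 ≈ 94.393*I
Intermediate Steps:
j = -220 (j = -4*55 = -220)
T = -8690 (T = ((18 + 11) - 108)*110 = (29 - 108)*110 = -79*110 = -8690)
√(j + T) = √(-220 - 8690) = √(-8910) = 9*I*√110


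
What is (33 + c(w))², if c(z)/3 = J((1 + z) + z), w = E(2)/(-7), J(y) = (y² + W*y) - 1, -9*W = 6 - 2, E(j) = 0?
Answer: 9025/9 ≈ 1002.8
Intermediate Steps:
W = -4/9 (W = -(6 - 2)/9 = -⅑*4 = -4/9 ≈ -0.44444)
J(y) = -1 + y² - 4*y/9 (J(y) = (y² - 4*y/9) - 1 = -1 + y² - 4*y/9)
w = 0 (w = 0/(-7) = 0*(-⅐) = 0)
c(z) = -13/3 + 3*(1 + 2*z)² - 8*z/3 (c(z) = 3*(-1 + ((1 + z) + z)² - 4*((1 + z) + z)/9) = 3*(-1 + (1 + 2*z)² - 4*(1 + 2*z)/9) = 3*(-1 + (1 + 2*z)² + (-4/9 - 8*z/9)) = 3*(-13/9 + (1 + 2*z)² - 8*z/9) = -13/3 + 3*(1 + 2*z)² - 8*z/3)
(33 + c(w))² = (33 + (-4/3 + 12*0² + (28/3)*0))² = (33 + (-4/3 + 12*0 + 0))² = (33 + (-4/3 + 0 + 0))² = (33 - 4/3)² = (95/3)² = 9025/9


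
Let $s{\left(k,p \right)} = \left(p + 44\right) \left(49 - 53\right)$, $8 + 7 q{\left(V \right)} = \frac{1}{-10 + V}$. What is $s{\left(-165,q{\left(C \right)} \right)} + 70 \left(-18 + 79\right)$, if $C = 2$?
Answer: $\frac{57381}{14} \approx 4098.6$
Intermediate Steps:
$q{\left(V \right)} = - \frac{8}{7} + \frac{1}{7 \left(-10 + V\right)}$
$s{\left(k,p \right)} = -176 - 4 p$ ($s{\left(k,p \right)} = \left(44 + p\right) \left(-4\right) = -176 - 4 p$)
$s{\left(-165,q{\left(C \right)} \right)} + 70 \left(-18 + 79\right) = \left(-176 - 4 \frac{81 - 16}{7 \left(-10 + 2\right)}\right) + 70 \left(-18 + 79\right) = \left(-176 - 4 \frac{81 - 16}{7 \left(-8\right)}\right) + 70 \cdot 61 = \left(-176 - 4 \cdot \frac{1}{7} \left(- \frac{1}{8}\right) 65\right) + 4270 = \left(-176 - - \frac{65}{14}\right) + 4270 = \left(-176 + \frac{65}{14}\right) + 4270 = - \frac{2399}{14} + 4270 = \frac{57381}{14}$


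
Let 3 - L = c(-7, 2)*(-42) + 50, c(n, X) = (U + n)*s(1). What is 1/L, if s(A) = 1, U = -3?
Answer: -1/467 ≈ -0.0021413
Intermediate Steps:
c(n, X) = -3 + n (c(n, X) = (-3 + n)*1 = -3 + n)
L = -467 (L = 3 - ((-3 - 7)*(-42) + 50) = 3 - (-10*(-42) + 50) = 3 - (420 + 50) = 3 - 1*470 = 3 - 470 = -467)
1/L = 1/(-467) = -1/467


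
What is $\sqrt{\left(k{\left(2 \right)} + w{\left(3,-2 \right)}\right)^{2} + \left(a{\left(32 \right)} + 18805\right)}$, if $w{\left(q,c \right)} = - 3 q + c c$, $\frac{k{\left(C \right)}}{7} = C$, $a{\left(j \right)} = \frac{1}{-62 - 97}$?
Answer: $\frac{\sqrt{477456807}}{159} \approx 137.43$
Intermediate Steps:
$a{\left(j \right)} = - \frac{1}{159}$ ($a{\left(j \right)} = \frac{1}{-159} = - \frac{1}{159}$)
$k{\left(C \right)} = 7 C$
$w{\left(q,c \right)} = c^{2} - 3 q$ ($w{\left(q,c \right)} = - 3 q + c^{2} = c^{2} - 3 q$)
$\sqrt{\left(k{\left(2 \right)} + w{\left(3,-2 \right)}\right)^{2} + \left(a{\left(32 \right)} + 18805\right)} = \sqrt{\left(7 \cdot 2 + \left(\left(-2\right)^{2} - 9\right)\right)^{2} + \left(- \frac{1}{159} + 18805\right)} = \sqrt{\left(14 + \left(4 - 9\right)\right)^{2} + \frac{2989994}{159}} = \sqrt{\left(14 - 5\right)^{2} + \frac{2989994}{159}} = \sqrt{9^{2} + \frac{2989994}{159}} = \sqrt{81 + \frac{2989994}{159}} = \sqrt{\frac{3002873}{159}} = \frac{\sqrt{477456807}}{159}$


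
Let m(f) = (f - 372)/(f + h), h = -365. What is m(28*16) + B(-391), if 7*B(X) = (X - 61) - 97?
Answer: -45035/581 ≈ -77.513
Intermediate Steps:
B(X) = -158/7 + X/7 (B(X) = ((X - 61) - 97)/7 = ((-61 + X) - 97)/7 = (-158 + X)/7 = -158/7 + X/7)
m(f) = (-372 + f)/(-365 + f) (m(f) = (f - 372)/(f - 365) = (-372 + f)/(-365 + f))
m(28*16) + B(-391) = (-372 + 28*16)/(-365 + 28*16) + (-158/7 + (1/7)*(-391)) = (-372 + 448)/(-365 + 448) + (-158/7 - 391/7) = 76/83 - 549/7 = -45035/581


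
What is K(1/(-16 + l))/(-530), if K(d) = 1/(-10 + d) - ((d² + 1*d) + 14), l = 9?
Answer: 48623/1843870 ≈ 0.026370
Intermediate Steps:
K(d) = -14 + 1/(-10 + d) - d - d² (K(d) = 1/(-10 + d) - ((d² + d) + 14) = 1/(-10 + d) - ((d + d²) + 14) = 1/(-10 + d) - (14 + d + d²) = 1/(-10 + d) + (-14 - d - d²) = -14 + 1/(-10 + d) - d - d²)
K(1/(-16 + l))/(-530) = ((141 - (1/(-16 + 9))³ - 4/(-16 + 9) + 9*(1/(-16 + 9))²)/(-10 + 1/(-16 + 9)))/(-530) = ((141 - (1/(-7))³ - 4/(-7) + 9*(1/(-7))²)/(-10 + 1/(-7)))*(-1/530) = ((141 - (-⅐)³ - 4*(-⅐) + 9*(-⅐)²)/(-10 - ⅐))*(-1/530) = ((141 - 1*(-1/343) + 4/7 + 9*(1/49))/(-71/7))*(-1/530) = -7*(141 + 1/343 + 4/7 + 9/49)/71*(-1/530) = -7/71*48623/343*(-1/530) = -48623/3479*(-1/530) = 48623/1843870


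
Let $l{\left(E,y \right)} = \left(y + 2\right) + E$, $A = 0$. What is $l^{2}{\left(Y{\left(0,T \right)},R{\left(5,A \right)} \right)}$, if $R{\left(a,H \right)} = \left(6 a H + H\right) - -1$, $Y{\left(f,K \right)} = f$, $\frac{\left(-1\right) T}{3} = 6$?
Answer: $9$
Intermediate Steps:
$T = -18$ ($T = \left(-3\right) 6 = -18$)
$R{\left(a,H \right)} = 1 + H + 6 H a$ ($R{\left(a,H \right)} = \left(6 H a + H\right) + 1 = \left(H + 6 H a\right) + 1 = 1 + H + 6 H a$)
$l{\left(E,y \right)} = 2 + E + y$ ($l{\left(E,y \right)} = \left(2 + y\right) + E = 2 + E + y$)
$l^{2}{\left(Y{\left(0,T \right)},R{\left(5,A \right)} \right)} = \left(2 + 0 + \left(1 + 0 + 6 \cdot 0 \cdot 5\right)\right)^{2} = \left(2 + 0 + \left(1 + 0 + 0\right)\right)^{2} = \left(2 + 0 + 1\right)^{2} = 3^{2} = 9$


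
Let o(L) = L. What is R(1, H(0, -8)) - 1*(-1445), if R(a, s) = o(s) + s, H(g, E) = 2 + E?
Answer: 1433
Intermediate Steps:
R(a, s) = 2*s (R(a, s) = s + s = 2*s)
R(1, H(0, -8)) - 1*(-1445) = 2*(2 - 8) - 1*(-1445) = 2*(-6) + 1445 = -12 + 1445 = 1433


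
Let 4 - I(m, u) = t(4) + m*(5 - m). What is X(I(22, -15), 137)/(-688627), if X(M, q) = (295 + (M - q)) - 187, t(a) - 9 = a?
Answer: -336/688627 ≈ -0.00048793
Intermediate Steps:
t(a) = 9 + a
I(m, u) = -9 - m*(5 - m) (I(m, u) = 4 - ((9 + 4) + m*(5 - m)) = 4 - (13 + m*(5 - m)) = 4 + (-13 - m*(5 - m)) = -9 - m*(5 - m))
X(M, q) = 108 + M - q (X(M, q) = (295 + M - q) - 187 = 108 + M - q)
X(I(22, -15), 137)/(-688627) = (108 + (-9 + 22² - 5*22) - 1*137)/(-688627) = (108 + (-9 + 484 - 110) - 137)*(-1/688627) = (108 + 365 - 137)*(-1/688627) = 336*(-1/688627) = -336/688627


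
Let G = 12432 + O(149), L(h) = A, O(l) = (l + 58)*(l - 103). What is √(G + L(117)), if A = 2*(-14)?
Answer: √21926 ≈ 148.07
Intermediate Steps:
O(l) = (-103 + l)*(58 + l) (O(l) = (58 + l)*(-103 + l) = (-103 + l)*(58 + l))
A = -28
L(h) = -28
G = 21954 (G = 12432 + (-5974 + 149² - 45*149) = 12432 + (-5974 + 22201 - 6705) = 12432 + 9522 = 21954)
√(G + L(117)) = √(21954 - 28) = √21926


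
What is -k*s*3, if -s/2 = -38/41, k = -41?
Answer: 228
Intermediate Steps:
s = 76/41 (s = -(-76)/41 = -2*(-38/41) = 76/41 ≈ 1.8537)
-k*s*3 = -(-41*76/41)*3 = -(-76)*3 = -1*(-228) = 228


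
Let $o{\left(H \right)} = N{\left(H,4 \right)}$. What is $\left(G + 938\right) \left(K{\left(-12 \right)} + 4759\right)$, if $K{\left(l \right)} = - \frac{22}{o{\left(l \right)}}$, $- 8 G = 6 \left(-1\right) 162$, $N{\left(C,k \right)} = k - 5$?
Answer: $\frac{10130939}{2} \approx 5.0655 \cdot 10^{6}$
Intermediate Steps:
$N{\left(C,k \right)} = -5 + k$
$o{\left(H \right)} = -1$ ($o{\left(H \right)} = -5 + 4 = -1$)
$G = \frac{243}{2}$ ($G = - \frac{6 \left(-1\right) 162}{8} = - \frac{\left(-6\right) 162}{8} = \left(- \frac{1}{8}\right) \left(-972\right) = \frac{243}{2} \approx 121.5$)
$K{\left(l \right)} = 22$ ($K{\left(l \right)} = - \frac{22}{-1} = \left(-22\right) \left(-1\right) = 22$)
$\left(G + 938\right) \left(K{\left(-12 \right)} + 4759\right) = \left(\frac{243}{2} + 938\right) \left(22 + 4759\right) = \frac{2119}{2} \cdot 4781 = \frac{10130939}{2}$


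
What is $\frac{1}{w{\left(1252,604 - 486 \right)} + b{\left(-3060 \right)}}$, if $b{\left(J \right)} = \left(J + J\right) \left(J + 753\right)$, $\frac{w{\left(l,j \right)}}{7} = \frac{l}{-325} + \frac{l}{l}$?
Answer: $\frac{325}{4588616511} \approx 7.0827 \cdot 10^{-8}$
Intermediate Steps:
$w{\left(l,j \right)} = 7 - \frac{7 l}{325}$ ($w{\left(l,j \right)} = 7 \left(\frac{l}{-325} + \frac{l}{l}\right) = 7 \left(l \left(- \frac{1}{325}\right) + 1\right) = 7 \left(- \frac{l}{325} + 1\right) = 7 \left(1 - \frac{l}{325}\right) = 7 - \frac{7 l}{325}$)
$b{\left(J \right)} = 2 J \left(753 + J\right)$
$\frac{1}{w{\left(1252,604 - 486 \right)} + b{\left(-3060 \right)}} = \frac{1}{\left(7 - \frac{8764}{325}\right) + 2 \left(-3060\right) \left(753 - 3060\right)} = \frac{1}{\left(7 - \frac{8764}{325}\right) + 2 \left(-3060\right) \left(-2307\right)} = \frac{1}{- \frac{6489}{325} + 14118840} = \frac{1}{\frac{4588616511}{325}} = \frac{325}{4588616511}$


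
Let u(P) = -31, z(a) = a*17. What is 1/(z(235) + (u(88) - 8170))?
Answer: -1/4206 ≈ -0.00023776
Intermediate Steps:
z(a) = 17*a
1/(z(235) + (u(88) - 8170)) = 1/(17*235 + (-31 - 8170)) = 1/(3995 - 8201) = 1/(-4206) = -1/4206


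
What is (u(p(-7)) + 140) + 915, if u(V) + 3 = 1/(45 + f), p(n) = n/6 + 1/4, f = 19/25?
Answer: 1203513/1144 ≈ 1052.0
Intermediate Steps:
f = 19/25 (f = 19*(1/25) = 19/25 ≈ 0.76000)
p(n) = ¼ + n/6 (p(n) = n*(⅙) + 1*(¼) = n/6 + ¼ = ¼ + n/6)
u(V) = -3407/1144 (u(V) = -3 + 1/(45 + 19/25) = -3 + 1/(1144/25) = -3 + 25/1144 = -3407/1144)
(u(p(-7)) + 140) + 915 = (-3407/1144 + 140) + 915 = 156753/1144 + 915 = 1203513/1144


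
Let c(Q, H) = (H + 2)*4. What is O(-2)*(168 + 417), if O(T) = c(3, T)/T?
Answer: 0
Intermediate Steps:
c(Q, H) = 8 + 4*H (c(Q, H) = (2 + H)*4 = 8 + 4*H)
O(T) = (8 + 4*T)/T
O(-2)*(168 + 417) = (4 + 8/(-2))*(168 + 417) = (4 + 8*(-½))*585 = (4 - 4)*585 = 0*585 = 0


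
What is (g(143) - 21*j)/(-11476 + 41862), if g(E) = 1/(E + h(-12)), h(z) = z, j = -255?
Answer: 350753/1990283 ≈ 0.17623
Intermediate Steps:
g(E) = 1/(-12 + E) (g(E) = 1/(E - 12) = 1/(-12 + E))
(g(143) - 21*j)/(-11476 + 41862) = (1/(-12 + 143) - 21*(-255))/(-11476 + 41862) = (1/131 + 5355)/30386 = (1/131 + 5355)*(1/30386) = (701506/131)*(1/30386) = 350753/1990283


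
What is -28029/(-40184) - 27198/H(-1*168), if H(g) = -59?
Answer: 1094578143/2370856 ≈ 461.68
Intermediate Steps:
-28029/(-40184) - 27198/H(-1*168) = -28029/(-40184) - 27198/(-59) = -28029*(-1/40184) - 27198*(-1/59) = 28029/40184 + 27198/59 = 1094578143/2370856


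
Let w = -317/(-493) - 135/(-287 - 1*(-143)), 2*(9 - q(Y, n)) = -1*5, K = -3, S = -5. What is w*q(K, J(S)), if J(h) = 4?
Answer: 286741/15776 ≈ 18.176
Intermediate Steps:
q(Y, n) = 23/2 (q(Y, n) = 9 - (-1)*5/2 = 9 - ½*(-5) = 9 + 5/2 = 23/2)
w = 12467/7888 (w = -317*(-1/493) - 135/(-287 + 143) = 317/493 - 135/(-144) = 317/493 - 135*(-1/144) = 317/493 + 15/16 = 12467/7888 ≈ 1.5805)
w*q(K, J(S)) = (12467/7888)*(23/2) = 286741/15776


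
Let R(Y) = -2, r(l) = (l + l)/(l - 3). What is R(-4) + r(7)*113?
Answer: 787/2 ≈ 393.50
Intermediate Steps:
r(l) = 2*l/(-3 + l) (r(l) = (2*l)/(-3 + l) = 2*l/(-3 + l))
R(-4) + r(7)*113 = -2 + (2*7/(-3 + 7))*113 = -2 + (2*7/4)*113 = -2 + (2*7*(¼))*113 = -2 + (7/2)*113 = -2 + 791/2 = 787/2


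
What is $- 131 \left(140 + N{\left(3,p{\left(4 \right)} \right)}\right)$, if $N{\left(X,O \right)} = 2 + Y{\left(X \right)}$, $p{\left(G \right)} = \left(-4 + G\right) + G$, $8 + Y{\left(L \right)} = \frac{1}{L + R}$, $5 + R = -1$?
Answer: $- \frac{52531}{3} \approx -17510.0$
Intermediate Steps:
$R = -6$ ($R = -5 - 1 = -6$)
$Y{\left(L \right)} = -8 + \frac{1}{-6 + L}$ ($Y{\left(L \right)} = -8 + \frac{1}{L - 6} = -8 + \frac{1}{-6 + L}$)
$p{\left(G \right)} = -4 + 2 G$
$N{\left(X,O \right)} = 2 + \frac{49 - 8 X}{-6 + X}$
$- 131 \left(140 + N{\left(3,p{\left(4 \right)} \right)}\right) = - 131 \left(140 + \frac{37 - 18}{-6 + 3}\right) = - 131 \left(140 + \frac{37 - 18}{-3}\right) = - 131 \left(140 - \frac{19}{3}\right) = \left(-131\right) \frac{401}{3} = - \frac{52531}{3}$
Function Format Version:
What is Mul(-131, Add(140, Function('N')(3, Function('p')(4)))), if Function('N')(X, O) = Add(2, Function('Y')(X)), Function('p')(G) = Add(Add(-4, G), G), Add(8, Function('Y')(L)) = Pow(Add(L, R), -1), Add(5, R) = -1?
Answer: Rational(-52531, 3) ≈ -17510.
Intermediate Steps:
R = -6 (R = Add(-5, -1) = -6)
Function('Y')(L) = Add(-8, Pow(Add(-6, L), -1)) (Function('Y')(L) = Add(-8, Pow(Add(L, -6), -1)) = Add(-8, Pow(Add(-6, L), -1)))
Function('p')(G) = Add(-4, Mul(2, G))
Function('N')(X, O) = Add(2, Mul(Pow(Add(-6, X), -1), Add(49, Mul(-8, X))))
Mul(-131, Add(140, Function('N')(3, Function('p')(4)))) = Mul(-131, Add(140, Mul(Pow(Add(-6, 3), -1), Add(37, Mul(-6, 3))))) = Mul(-131, Add(140, Mul(Pow(-3, -1), Add(37, -18)))) = Mul(-131, Add(140, Mul(Rational(-1, 3), 19))) = Mul(-131, Add(140, Rational(-19, 3))) = Mul(-131, Rational(401, 3)) = Rational(-52531, 3)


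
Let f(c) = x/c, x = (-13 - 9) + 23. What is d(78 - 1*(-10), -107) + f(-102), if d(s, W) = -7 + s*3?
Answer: 26213/102 ≈ 256.99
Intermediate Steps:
x = 1 (x = -22 + 23 = 1)
d(s, W) = -7 + 3*s
f(c) = 1/c
d(78 - 1*(-10), -107) + f(-102) = (-7 + 3*(78 - 1*(-10))) + 1/(-102) = (-7 + 3*(78 + 10)) - 1/102 = (-7 + 3*88) - 1/102 = (-7 + 264) - 1/102 = 257 - 1/102 = 26213/102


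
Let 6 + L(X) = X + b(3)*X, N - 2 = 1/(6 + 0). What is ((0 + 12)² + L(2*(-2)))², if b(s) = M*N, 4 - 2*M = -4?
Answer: 88804/9 ≈ 9867.1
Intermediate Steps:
M = 4 (M = 2 - ½*(-4) = 2 + 2 = 4)
N = 13/6 (N = 2 + 1/(6 + 0) = 2 + 1/6 = 2 + ⅙ = 13/6 ≈ 2.1667)
b(s) = 26/3 (b(s) = 4*(13/6) = 26/3)
L(X) = -6 + 29*X/3 (L(X) = -6 + (X + 26*X/3) = -6 + 29*X/3)
((0 + 12)² + L(2*(-2)))² = ((0 + 12)² + (-6 + 29*(2*(-2))/3))² = (12² + (-6 + (29/3)*(-4)))² = (144 + (-6 - 116/3))² = (144 - 134/3)² = (298/3)² = 88804/9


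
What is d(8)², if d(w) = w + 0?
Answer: 64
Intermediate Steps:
d(w) = w
d(8)² = 8² = 64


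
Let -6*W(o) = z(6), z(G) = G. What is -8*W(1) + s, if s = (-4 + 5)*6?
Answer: 14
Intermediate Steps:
W(o) = -1 (W(o) = -⅙*6 = -1)
s = 6 (s = 1*6 = 6)
-8*W(1) + s = -8*(-1) + 6 = 8 + 6 = 14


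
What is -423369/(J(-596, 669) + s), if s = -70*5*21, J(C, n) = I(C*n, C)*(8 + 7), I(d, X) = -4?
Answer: 141123/2470 ≈ 57.135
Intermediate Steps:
J(C, n) = -60 (J(C, n) = -4*(8 + 7) = -4*15 = -60)
s = -7350 (s = -350*21 = -7350)
-423369/(J(-596, 669) + s) = -423369/(-60 - 7350) = -423369/(-7410) = -423369*(-1/7410) = 141123/2470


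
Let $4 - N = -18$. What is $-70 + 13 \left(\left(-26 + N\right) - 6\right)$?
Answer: $-200$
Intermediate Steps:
$N = 22$ ($N = 4 - -18 = 4 + 18 = 22$)
$-70 + 13 \left(\left(-26 + N\right) - 6\right) = -70 + 13 \left(\left(-26 + 22\right) - 6\right) = -70 + 13 \left(-4 - 6\right) = -70 + 13 \left(-10\right) = -70 - 130 = -200$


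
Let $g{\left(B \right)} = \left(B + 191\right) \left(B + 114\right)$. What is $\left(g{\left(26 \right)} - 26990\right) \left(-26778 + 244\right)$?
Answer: $-89950260$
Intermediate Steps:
$g{\left(B \right)} = \left(114 + B\right) \left(191 + B\right)$ ($g{\left(B \right)} = \left(191 + B\right) \left(114 + B\right) = \left(114 + B\right) \left(191 + B\right)$)
$\left(g{\left(26 \right)} - 26990\right) \left(-26778 + 244\right) = \left(\left(21774 + 26^{2} + 305 \cdot 26\right) - 26990\right) \left(-26778 + 244\right) = \left(\left(21774 + 676 + 7930\right) - 26990\right) \left(-26534\right) = \left(30380 - 26990\right) \left(-26534\right) = 3390 \left(-26534\right) = -89950260$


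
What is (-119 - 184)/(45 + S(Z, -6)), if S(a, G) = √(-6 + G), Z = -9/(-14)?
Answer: -4545/679 + 202*I*√3/679 ≈ -6.6937 + 0.51528*I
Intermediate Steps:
Z = 9/14 (Z = -9*(-1/14) = 9/14 ≈ 0.64286)
(-119 - 184)/(45 + S(Z, -6)) = (-119 - 184)/(45 + √(-6 - 6)) = -303/(45 + √(-12)) = -303/(45 + 2*I*√3)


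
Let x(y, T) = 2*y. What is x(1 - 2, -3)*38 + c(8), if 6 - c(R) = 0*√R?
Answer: -70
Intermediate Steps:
c(R) = 6 (c(R) = 6 - 0*√R = 6 - 1*0 = 6 + 0 = 6)
x(1 - 2, -3)*38 + c(8) = (2*(1 - 2))*38 + 6 = (2*(-1))*38 + 6 = -2*38 + 6 = -76 + 6 = -70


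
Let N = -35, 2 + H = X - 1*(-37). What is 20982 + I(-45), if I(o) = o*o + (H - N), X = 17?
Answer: 23094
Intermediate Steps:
H = 52 (H = -2 + (17 - 1*(-37)) = -2 + (17 + 37) = -2 + 54 = 52)
I(o) = 87 + o² (I(o) = o*o + (52 - 1*(-35)) = o² + (52 + 35) = o² + 87 = 87 + o²)
20982 + I(-45) = 20982 + (87 + (-45)²) = 20982 + (87 + 2025) = 20982 + 2112 = 23094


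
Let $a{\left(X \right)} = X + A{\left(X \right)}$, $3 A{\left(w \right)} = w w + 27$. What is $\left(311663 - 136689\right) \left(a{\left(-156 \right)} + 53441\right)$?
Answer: $10744453444$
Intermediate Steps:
$A{\left(w \right)} = 9 + \frac{w^{2}}{3}$ ($A{\left(w \right)} = \frac{w w + 27}{3} = \frac{w^{2} + 27}{3} = \frac{27 + w^{2}}{3} = 9 + \frac{w^{2}}{3}$)
$a{\left(X \right)} = 9 + X + \frac{X^{2}}{3}$ ($a{\left(X \right)} = X + \left(9 + \frac{X^{2}}{3}\right) = 9 + X + \frac{X^{2}}{3}$)
$\left(311663 - 136689\right) \left(a{\left(-156 \right)} + 53441\right) = \left(311663 - 136689\right) \left(\left(9 - 156 + \frac{\left(-156\right)^{2}}{3}\right) + 53441\right) = 174974 \left(\left(9 - 156 + \frac{1}{3} \cdot 24336\right) + 53441\right) = 174974 \left(\left(9 - 156 + 8112\right) + 53441\right) = 174974 \left(7965 + 53441\right) = 174974 \cdot 61406 = 10744453444$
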